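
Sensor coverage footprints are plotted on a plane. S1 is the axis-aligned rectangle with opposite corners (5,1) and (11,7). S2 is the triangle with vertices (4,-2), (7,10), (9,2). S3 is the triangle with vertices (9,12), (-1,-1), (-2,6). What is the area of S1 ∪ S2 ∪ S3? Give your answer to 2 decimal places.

By inclusion–exclusion:
Individual areas: |S1| = 36, |S2| = 24, |S3| = 41.5.
|S1∩S2| = 17.125.
|S1∩S3| = 0.0154.
|S2∩S3| = 0.1006.
|S1∩S2∩S3| = 0.
|S1 ∪ S2 ∪ S3| = 101.5 − 17.241 + 0 = 84.26.

84.26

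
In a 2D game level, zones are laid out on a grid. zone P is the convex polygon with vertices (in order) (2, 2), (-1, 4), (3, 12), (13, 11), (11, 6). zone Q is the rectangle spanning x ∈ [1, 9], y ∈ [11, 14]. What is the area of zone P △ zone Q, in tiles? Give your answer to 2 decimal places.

100.10

|zone P| = 85, |zone Q| = 24, |zone P∩zone Q| = 4.45.
|zone P △ zone Q| = |zone P| + |zone Q| − 2·|zone P∩zone Q| = 85 + 24 − 8.9 = 100.10.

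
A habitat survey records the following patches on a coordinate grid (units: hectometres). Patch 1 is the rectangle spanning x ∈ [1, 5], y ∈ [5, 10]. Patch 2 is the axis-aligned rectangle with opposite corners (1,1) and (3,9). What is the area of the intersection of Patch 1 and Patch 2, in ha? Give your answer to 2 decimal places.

8.00

|Patch 1∩Patch 2|: x∈[1,3], y∈[5,9] → 2·4 = 8.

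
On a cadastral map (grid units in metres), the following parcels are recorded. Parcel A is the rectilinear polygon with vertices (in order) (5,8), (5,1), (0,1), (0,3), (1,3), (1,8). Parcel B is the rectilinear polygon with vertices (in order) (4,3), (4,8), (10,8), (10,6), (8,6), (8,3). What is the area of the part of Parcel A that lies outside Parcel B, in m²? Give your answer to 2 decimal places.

25.00

|Parcel A| = 30, |Parcel A∩Parcel B| = 5.
|Parcel A ∖ Parcel B| = |Parcel A| − |Parcel A∩Parcel B| = 30 − 5 = 25.00.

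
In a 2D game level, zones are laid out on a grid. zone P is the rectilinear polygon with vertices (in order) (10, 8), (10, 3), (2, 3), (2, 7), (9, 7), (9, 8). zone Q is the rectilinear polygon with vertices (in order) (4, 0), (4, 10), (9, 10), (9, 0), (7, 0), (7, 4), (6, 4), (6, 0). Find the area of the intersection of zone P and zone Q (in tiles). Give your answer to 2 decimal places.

19.00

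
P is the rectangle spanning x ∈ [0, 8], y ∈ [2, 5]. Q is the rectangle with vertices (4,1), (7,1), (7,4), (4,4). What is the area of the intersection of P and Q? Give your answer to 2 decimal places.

|P∩Q|: x∈[4,7], y∈[2,4] → 3·2 = 6.

6.00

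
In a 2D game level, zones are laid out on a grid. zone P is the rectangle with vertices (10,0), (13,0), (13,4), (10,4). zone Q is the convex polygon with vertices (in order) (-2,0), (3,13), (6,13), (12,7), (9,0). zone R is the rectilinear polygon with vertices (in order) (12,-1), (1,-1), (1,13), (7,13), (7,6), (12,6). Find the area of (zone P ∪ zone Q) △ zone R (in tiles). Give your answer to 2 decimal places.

|zone P ∪ zone Q| = 132.4048.
|(zone P ∪ zone Q) ∩ zone R| = 99.419.
|(zone P ∪ zone Q) △ zone R| = 132.4048 + 119 − 198.8381 = 52.57.

52.57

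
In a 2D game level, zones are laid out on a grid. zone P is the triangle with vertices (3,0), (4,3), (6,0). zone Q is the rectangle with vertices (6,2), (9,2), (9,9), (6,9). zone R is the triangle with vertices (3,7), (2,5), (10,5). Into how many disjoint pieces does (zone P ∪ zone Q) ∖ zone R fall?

(zone P ∪ zone Q) ∖ zone R splits into 3 disjoint pieces (area 4.5, area 9, area 9.8571).

3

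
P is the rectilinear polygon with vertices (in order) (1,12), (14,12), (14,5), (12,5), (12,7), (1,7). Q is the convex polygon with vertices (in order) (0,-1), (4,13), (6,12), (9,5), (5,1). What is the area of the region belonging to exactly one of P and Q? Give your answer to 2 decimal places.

|P| = 69, |Q| = 62.5, |P∩Q| = 20.3571.
|P △ Q| = |P| + |Q| − 2·|P∩Q| = 69 + 62.5 − 40.7143 = 90.79.

90.79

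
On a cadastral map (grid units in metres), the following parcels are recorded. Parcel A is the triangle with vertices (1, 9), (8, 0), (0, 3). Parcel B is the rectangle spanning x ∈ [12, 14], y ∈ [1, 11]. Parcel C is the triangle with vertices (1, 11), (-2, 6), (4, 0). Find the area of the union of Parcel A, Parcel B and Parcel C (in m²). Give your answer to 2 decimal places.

57.23

By inclusion–exclusion:
Individual areas: |Parcel A| = 25.5, |Parcel B| = 20, |Parcel C| = 24.
|Parcel A∩Parcel B| = 0.
|Parcel A∩Parcel C| = 12.2732.
|Parcel B∩Parcel C| = 0.
|Parcel A∩Parcel B∩Parcel C| = 0.
|Parcel A ∪ Parcel B ∪ Parcel C| = 69.5 − 12.2732 + 0 = 57.23.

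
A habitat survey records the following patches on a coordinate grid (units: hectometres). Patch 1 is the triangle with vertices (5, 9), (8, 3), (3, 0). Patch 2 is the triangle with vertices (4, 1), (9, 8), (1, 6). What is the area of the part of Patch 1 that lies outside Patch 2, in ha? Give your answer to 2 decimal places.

8.41

|Patch 1| = 19.5, |Patch 1∩Patch 2| = 11.0896.
|Patch 1 ∖ Patch 2| = |Patch 1| − |Patch 1∩Patch 2| = 19.5 − 11.0896 = 8.41.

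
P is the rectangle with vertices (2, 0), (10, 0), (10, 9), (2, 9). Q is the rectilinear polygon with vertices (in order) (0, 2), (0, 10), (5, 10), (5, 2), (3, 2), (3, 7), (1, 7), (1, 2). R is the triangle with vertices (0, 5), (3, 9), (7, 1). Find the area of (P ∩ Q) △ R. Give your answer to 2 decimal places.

|P ∩ Q| = 16.
|(P ∩ Q) ∩ R| = 9.9048.
|(P ∩ Q) △ R| = 16 + 20 − 19.8095 = 16.19.

16.19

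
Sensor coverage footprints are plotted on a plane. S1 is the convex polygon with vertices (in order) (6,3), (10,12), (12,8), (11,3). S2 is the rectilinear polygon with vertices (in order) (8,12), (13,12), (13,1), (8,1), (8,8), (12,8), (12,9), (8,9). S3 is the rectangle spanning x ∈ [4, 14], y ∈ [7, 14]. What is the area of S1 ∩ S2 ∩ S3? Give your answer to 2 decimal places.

8.09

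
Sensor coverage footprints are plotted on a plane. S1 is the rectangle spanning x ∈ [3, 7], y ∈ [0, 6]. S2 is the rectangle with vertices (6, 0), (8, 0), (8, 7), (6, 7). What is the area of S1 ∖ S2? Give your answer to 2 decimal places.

|S1∩S2|: x∈[6,7], y∈[0,6] → 1·6 = 6.
|S1| = 24.
|S1 ∖ S2| = |S1| − |S1∩S2| = 24 − 6 = 18.00.

18.00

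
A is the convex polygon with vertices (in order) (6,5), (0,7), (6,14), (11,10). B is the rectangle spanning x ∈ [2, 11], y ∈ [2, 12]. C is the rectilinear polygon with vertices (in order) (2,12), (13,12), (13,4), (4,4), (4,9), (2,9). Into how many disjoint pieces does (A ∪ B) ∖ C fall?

2

(A ∪ B) ∖ C splits into 2 disjoint pieces (area 31, area 4.2143).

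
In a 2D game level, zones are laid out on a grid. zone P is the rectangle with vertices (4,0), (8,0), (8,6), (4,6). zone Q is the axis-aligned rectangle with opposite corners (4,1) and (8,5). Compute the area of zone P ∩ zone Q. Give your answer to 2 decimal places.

|zone P∩zone Q|: x∈[4,8], y∈[1,5] → 4·4 = 16.

16.00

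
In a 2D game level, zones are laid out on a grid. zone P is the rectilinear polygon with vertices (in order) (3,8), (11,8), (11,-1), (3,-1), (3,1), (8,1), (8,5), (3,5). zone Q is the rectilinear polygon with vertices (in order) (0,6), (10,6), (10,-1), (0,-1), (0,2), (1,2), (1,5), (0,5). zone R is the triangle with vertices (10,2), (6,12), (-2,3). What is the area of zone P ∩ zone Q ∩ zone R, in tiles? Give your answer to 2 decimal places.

The intersection is the polygon with vertices (8,5), (3,5), (3,6), (8.4,6), (10,2), (8,2.167).
By the shoelace formula its area is 9.63.

9.63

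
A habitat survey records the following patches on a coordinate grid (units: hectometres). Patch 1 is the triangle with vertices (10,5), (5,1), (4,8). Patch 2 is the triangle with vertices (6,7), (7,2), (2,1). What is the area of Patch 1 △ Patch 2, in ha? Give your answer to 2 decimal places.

|Patch 1| = 19.5, |Patch 2| = 13, |Patch 1∩Patch 2| = 8.0472.
|Patch 1 △ Patch 2| = |Patch 1| + |Patch 2| − 2·|Patch 1∩Patch 2| = 19.5 + 13 − 16.0944 = 16.41.

16.41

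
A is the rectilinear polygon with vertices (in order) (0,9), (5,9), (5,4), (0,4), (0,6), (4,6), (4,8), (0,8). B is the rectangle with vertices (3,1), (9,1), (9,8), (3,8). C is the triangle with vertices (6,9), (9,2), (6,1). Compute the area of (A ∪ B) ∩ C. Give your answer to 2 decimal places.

The region (A ∪ B) ∩ C is the polygon with vertices (6.429,8), (9,2), (6,1), (6,8).
By the shoelace formula its area is 11.79.

11.79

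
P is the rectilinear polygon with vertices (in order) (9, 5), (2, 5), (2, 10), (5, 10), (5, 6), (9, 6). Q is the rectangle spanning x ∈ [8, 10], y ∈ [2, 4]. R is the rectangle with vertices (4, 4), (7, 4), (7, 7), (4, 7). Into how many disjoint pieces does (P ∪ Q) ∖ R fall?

(P ∪ Q) ∖ R splits into 3 disjoint pieces (area 2, area 13, area 4).

3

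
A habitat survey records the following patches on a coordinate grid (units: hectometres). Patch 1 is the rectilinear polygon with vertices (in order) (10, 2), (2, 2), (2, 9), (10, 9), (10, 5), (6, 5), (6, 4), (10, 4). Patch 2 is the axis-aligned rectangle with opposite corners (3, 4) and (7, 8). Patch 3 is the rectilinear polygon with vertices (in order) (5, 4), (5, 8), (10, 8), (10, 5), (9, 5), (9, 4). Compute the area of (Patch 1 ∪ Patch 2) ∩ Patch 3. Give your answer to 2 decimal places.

|Patch 1 ∪ Patch 2| = 53.
|(Patch 1 ∪ Patch 2) ∩ Patch 3| = 17.00.

17.00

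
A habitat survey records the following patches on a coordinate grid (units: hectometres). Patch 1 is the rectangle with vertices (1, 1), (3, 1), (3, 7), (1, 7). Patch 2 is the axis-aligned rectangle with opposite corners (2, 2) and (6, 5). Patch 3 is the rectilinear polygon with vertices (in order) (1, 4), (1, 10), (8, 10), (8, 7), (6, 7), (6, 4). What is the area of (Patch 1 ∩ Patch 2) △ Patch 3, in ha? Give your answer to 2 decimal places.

37.00

|Patch 1 ∩ Patch 2| = 3.
|(Patch 1 ∩ Patch 2) ∩ Patch 3| = 1.
|(Patch 1 ∩ Patch 2) △ Patch 3| = 3 + 36 − 2 = 37.00.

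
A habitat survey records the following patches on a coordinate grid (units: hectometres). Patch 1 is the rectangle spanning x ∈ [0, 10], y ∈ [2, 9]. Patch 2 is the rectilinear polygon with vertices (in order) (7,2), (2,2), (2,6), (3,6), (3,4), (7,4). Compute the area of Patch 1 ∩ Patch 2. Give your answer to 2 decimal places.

The intersection is the polygon with vertices (2,2), (2,6), (3,6), (3,4), (7,4), (7,2).
By the shoelace formula its area is 12.00.

12.00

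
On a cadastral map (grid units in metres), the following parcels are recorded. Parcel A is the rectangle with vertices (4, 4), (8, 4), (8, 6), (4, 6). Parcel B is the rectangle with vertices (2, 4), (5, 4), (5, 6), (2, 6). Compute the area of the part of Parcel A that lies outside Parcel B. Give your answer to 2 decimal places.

6.00

|Parcel A∩Parcel B|: x∈[4,5], y∈[4,6] → 1·2 = 2.
|Parcel A| = 8.
|Parcel A ∖ Parcel B| = |Parcel A| − |Parcel A∩Parcel B| = 8 − 2 = 6.00.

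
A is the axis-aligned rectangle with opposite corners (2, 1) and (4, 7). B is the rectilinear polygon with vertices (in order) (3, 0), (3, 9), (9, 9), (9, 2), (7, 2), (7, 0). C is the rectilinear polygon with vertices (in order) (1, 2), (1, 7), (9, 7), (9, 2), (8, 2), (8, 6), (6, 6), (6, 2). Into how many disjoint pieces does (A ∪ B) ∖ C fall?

(A ∪ B) ∖ C splits into 2 disjoint pieces (area 17, area 12).

2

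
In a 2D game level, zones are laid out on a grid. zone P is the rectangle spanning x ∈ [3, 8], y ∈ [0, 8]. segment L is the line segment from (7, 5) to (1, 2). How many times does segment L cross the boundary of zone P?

The segment meets the boundary at (3,3).

1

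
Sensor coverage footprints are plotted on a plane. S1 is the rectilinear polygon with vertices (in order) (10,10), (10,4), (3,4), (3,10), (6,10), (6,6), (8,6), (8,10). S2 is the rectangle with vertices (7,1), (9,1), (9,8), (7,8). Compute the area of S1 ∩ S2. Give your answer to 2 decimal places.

6.00

The intersection is the polygon with vertices (7,4), (7,6), (8,6), (8,8), (9,8), (9,4).
By the shoelace formula its area is 6.00.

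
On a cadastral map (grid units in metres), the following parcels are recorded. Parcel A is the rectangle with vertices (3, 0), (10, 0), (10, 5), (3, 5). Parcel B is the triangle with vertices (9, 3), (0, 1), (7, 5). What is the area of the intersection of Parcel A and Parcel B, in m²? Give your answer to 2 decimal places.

The intersection is the polygon with vertices (3,2.714), (7,5), (9,3), (3,1.667).
By the shoelace formula its area is 9.43.

9.43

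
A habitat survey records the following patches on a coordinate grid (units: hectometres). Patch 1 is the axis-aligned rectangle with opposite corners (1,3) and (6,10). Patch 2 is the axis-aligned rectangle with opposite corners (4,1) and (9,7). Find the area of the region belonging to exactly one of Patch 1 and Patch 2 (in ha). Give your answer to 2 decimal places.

|Patch 1∩Patch 2|: x∈[4,6], y∈[3,7] → 2·4 = 8.
|Patch 1 △ Patch 2| = |Patch 1| + |Patch 2| − 2·|Patch 1∩Patch 2| = 35 + 30 − 16 = 49.00.

49.00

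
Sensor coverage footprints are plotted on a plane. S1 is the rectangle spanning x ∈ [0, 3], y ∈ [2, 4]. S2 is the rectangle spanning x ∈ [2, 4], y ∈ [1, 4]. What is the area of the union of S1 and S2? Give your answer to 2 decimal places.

10.00

By inclusion–exclusion:
Individual areas: |S1| = 6, |S2| = 6.
|S1∩S2|: x∈[2,3], y∈[2,4] → 1·2 = 2.
|S1 ∪ S2| = 12 − 2 = 10.00.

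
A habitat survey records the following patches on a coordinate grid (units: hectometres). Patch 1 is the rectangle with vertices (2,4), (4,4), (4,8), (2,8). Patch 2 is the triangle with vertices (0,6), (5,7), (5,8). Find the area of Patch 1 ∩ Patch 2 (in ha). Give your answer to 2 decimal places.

1.20

The intersection is the polygon with vertices (4,6.8), (2,6.4), (2,6.8), (4,7.6).
By the shoelace formula its area is 1.20.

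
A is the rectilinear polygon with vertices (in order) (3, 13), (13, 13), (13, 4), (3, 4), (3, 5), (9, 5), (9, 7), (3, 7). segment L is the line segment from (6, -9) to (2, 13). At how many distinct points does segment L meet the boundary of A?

4

The segment meets the boundary at (3.091,7), (3,7.5), (3.455,5), (3.636,4).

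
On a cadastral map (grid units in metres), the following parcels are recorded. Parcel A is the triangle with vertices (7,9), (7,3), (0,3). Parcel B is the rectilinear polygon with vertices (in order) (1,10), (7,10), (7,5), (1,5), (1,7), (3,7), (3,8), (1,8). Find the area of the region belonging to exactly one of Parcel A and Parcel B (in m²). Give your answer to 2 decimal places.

30.33

|Parcel A| = 21, |Parcel B| = 28, |Parcel A∩Parcel B| = 9.3333.
|Parcel A △ Parcel B| = |Parcel A| + |Parcel B| − 2·|Parcel A∩Parcel B| = 21 + 28 − 18.6667 = 30.33.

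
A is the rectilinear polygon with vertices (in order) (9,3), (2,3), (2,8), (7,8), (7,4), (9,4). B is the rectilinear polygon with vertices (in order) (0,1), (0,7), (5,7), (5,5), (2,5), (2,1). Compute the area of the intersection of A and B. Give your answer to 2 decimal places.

6.00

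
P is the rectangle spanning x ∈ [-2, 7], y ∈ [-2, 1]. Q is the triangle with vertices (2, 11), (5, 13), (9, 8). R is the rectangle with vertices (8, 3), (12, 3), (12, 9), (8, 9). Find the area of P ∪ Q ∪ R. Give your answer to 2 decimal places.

By inclusion–exclusion:
Individual areas: |P| = 27, |Q| = 11.5, |R| = 24.
|P∩Q| = 0.
|P∩R| = 0 (no overlap).
|Q∩R| = 0.3857.
|P∩Q∩R| = 0.
|P ∪ Q ∪ R| = 62.5 − 0.3857 + 0 = 62.11.

62.11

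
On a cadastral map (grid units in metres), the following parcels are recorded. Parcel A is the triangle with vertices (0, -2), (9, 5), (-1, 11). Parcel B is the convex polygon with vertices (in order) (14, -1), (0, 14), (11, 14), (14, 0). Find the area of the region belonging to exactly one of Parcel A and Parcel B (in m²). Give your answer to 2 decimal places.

145.35

|Parcel A| = 62, |Parcel B| = 84, |Parcel A∩Parcel B| = 0.3266.
|Parcel A △ Parcel B| = |Parcel A| + |Parcel B| − 2·|Parcel A∩Parcel B| = 62 + 84 − 0.6531 = 145.35.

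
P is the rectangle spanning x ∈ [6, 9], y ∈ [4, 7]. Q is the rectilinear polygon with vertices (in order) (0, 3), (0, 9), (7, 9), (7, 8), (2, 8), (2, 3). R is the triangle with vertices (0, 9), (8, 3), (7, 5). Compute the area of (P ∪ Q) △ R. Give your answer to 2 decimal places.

27.55

|P ∪ Q| = 26.
|(P ∪ Q) ∩ R| = 1.7262.
|(P ∪ Q) △ R| = 26 + 5 − 3.4524 = 27.55.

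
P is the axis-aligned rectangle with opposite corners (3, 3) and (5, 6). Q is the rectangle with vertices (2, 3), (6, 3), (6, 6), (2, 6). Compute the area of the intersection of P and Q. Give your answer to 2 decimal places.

6.00

|P∩Q|: x∈[3,5], y∈[3,6] → 2·3 = 6.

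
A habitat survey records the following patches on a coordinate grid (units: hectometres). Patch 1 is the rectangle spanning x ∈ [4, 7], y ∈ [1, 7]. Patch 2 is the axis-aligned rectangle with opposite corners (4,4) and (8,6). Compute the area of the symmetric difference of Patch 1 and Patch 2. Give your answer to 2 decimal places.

14.00

|Patch 1∩Patch 2|: x∈[4,7], y∈[4,6] → 3·2 = 6.
|Patch 1 △ Patch 2| = |Patch 1| + |Patch 2| − 2·|Patch 1∩Patch 2| = 18 + 8 − 12 = 14.00.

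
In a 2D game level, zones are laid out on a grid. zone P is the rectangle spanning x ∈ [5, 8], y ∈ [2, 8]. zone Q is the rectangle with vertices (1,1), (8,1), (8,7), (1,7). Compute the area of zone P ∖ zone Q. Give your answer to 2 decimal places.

|zone P∩zone Q|: x∈[5,8], y∈[2,7] → 3·5 = 15.
|zone P| = 18.
|zone P ∖ zone Q| = |zone P| − |zone P∩zone Q| = 18 − 15 = 3.00.

3.00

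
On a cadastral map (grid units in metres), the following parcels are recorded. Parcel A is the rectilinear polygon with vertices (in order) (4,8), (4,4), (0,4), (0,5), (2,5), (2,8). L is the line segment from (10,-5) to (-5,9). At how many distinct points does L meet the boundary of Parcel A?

2

The segment meets the boundary at (0,4.333), (0.357,4).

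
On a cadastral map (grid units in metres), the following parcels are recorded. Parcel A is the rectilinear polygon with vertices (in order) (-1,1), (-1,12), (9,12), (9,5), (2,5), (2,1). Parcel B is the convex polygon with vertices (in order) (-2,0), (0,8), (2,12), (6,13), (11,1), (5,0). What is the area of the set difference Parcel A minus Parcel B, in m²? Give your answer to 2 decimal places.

|Parcel A| = 82, |Parcel A∩Parcel B| = 63.9917.
|Parcel A ∖ Parcel B| = |Parcel A| − |Parcel A∩Parcel B| = 82 − 63.9917 = 18.01.

18.01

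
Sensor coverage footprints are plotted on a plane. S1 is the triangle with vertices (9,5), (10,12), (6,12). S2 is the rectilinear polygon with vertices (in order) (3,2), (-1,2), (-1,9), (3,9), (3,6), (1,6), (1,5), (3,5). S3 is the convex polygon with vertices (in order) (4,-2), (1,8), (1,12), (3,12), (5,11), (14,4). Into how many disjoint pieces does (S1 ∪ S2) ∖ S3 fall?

2

(S1 ∪ S2) ∖ S3 splits into 2 disjoint pieces (area 10.781, area 18.65).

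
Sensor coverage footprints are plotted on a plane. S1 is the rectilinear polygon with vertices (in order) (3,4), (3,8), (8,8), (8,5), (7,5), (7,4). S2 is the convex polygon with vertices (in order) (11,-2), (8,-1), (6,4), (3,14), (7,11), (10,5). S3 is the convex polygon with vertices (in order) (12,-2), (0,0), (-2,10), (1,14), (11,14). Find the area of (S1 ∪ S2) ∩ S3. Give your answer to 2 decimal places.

|S1 ∪ S2| = 59.6.
|(S1 ∪ S2) ∩ S3| = 59.52.

59.52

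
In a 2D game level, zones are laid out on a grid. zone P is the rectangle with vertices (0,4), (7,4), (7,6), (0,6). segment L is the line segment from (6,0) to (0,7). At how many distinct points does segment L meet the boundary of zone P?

The segment meets the boundary at (0.857,6), (2.571,4).

2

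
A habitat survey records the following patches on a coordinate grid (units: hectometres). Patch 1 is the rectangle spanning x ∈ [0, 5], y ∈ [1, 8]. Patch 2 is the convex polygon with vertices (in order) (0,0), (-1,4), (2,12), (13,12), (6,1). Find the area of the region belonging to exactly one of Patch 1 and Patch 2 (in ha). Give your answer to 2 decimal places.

|Patch 1| = 35, |Patch 2| = 105.5, |Patch 1∩Patch 2| = 34.6667.
|Patch 1 △ Patch 2| = |Patch 1| + |Patch 2| − 2·|Patch 1∩Patch 2| = 35 + 105.5 − 69.3333 = 71.17.

71.17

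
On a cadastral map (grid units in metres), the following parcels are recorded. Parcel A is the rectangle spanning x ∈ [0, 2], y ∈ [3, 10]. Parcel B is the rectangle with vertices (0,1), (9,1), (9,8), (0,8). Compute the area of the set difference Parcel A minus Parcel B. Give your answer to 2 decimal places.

4.00

|Parcel A∩Parcel B|: x∈[0,2], y∈[3,8] → 2·5 = 10.
|Parcel A| = 14.
|Parcel A ∖ Parcel B| = |Parcel A| − |Parcel A∩Parcel B| = 14 − 10 = 4.00.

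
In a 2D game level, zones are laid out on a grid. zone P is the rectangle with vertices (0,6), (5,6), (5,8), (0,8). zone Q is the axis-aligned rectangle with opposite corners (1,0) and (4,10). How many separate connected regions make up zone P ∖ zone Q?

2

zone P ∖ zone Q splits into 2 disjoint pieces (area 2, area 2).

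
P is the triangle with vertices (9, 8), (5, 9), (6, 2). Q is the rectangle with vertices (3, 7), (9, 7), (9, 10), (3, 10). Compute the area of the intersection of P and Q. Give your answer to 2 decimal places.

The intersection is the polygon with vertices (5,9), (9,8), (8.5,7), (5.286,7).
By the shoelace formula its area is 5.46.

5.46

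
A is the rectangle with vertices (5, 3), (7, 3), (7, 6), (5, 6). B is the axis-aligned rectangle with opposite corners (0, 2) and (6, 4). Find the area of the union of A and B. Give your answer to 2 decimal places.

17.00

By inclusion–exclusion:
Individual areas: |A| = 6, |B| = 12.
|A∩B|: x∈[5,6], y∈[3,4] → 1·1 = 1.
|A ∪ B| = 18 − 1 = 17.00.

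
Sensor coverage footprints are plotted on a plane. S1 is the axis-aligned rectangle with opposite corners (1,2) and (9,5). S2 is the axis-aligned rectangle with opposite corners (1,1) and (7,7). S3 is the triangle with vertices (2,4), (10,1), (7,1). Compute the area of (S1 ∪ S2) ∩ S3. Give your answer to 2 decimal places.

2.83

The region (S1 ∪ S2) ∩ S3 is the polygon with vertices (7,2), (7,1), (2,4), (7.333,2).
By the shoelace formula its area is 2.83.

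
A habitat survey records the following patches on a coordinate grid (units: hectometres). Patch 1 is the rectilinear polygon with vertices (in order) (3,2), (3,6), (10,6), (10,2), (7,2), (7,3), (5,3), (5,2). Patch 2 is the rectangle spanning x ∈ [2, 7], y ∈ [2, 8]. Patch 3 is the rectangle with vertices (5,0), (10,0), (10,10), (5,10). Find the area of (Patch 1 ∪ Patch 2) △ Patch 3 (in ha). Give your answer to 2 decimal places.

|Patch 1 ∪ Patch 2| = 42.
|(Patch 1 ∪ Patch 2) ∩ Patch 3| = 24.
|(Patch 1 ∪ Patch 2) △ Patch 3| = 42 + 50 − 48 = 44.00.

44.00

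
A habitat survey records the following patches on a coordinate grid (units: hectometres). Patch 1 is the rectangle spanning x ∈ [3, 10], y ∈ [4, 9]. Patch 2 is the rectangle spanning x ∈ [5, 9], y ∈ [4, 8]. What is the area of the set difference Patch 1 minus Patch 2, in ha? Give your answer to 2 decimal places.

|Patch 1∩Patch 2|: x∈[5,9], y∈[4,8] → 4·4 = 16.
|Patch 1| = 35.
|Patch 1 ∖ Patch 2| = |Patch 1| − |Patch 1∩Patch 2| = 35 − 16 = 19.00.

19.00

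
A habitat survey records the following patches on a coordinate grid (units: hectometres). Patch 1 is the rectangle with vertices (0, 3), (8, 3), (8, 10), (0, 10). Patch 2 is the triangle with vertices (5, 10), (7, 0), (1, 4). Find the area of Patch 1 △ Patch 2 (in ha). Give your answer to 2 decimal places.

41.70

|Patch 1| = 56, |Patch 2| = 26, |Patch 1∩Patch 2| = 20.15.
|Patch 1 △ Patch 2| = |Patch 1| + |Patch 2| − 2·|Patch 1∩Patch 2| = 56 + 26 − 40.3 = 41.70.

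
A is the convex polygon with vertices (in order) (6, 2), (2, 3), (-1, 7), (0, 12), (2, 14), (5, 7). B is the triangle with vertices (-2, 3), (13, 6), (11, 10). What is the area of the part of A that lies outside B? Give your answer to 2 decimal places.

39.24

|A| = 46.5, |A∩B| = 7.2603.
|A ∖ B| = |A| − |A∩B| = 46.5 − 7.2603 = 39.24.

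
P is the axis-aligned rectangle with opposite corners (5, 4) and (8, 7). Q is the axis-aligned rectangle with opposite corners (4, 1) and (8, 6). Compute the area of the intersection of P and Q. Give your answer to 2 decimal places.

|P∩Q|: x∈[5,8], y∈[4,6] → 3·2 = 6.

6.00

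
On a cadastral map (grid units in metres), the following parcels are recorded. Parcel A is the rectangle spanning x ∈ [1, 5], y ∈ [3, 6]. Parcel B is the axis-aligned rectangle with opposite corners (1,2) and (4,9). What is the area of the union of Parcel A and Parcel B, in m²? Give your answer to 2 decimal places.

24.00

By inclusion–exclusion:
Individual areas: |Parcel A| = 12, |Parcel B| = 21.
|Parcel A∩Parcel B|: x∈[1,4], y∈[3,6] → 3·3 = 9.
|Parcel A ∪ Parcel B| = 33 − 9 = 24.00.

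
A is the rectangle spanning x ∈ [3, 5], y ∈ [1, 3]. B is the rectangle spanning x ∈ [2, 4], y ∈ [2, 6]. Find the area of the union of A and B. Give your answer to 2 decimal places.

By inclusion–exclusion:
Individual areas: |A| = 4, |B| = 8.
|A∩B|: x∈[3,4], y∈[2,3] → 1·1 = 1.
|A ∪ B| = 12 − 1 = 11.00.

11.00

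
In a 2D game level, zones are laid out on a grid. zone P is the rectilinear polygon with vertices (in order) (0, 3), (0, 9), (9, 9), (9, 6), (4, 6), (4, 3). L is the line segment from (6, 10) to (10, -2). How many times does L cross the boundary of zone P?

2

The segment meets the boundary at (7.333,6), (6.333,9).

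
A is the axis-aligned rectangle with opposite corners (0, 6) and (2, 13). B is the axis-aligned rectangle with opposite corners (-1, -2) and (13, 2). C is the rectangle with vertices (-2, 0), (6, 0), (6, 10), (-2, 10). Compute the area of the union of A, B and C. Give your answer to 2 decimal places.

By inclusion–exclusion:
Individual areas: |A| = 14, |B| = 56, |C| = 80.
|A∩B| = 0 (no overlap).
|A∩C|: x∈[0,2], y∈[6,10] → 2·4 = 8.
|B∩C|: x∈[-1,6], y∈[0,2] → 7·2 = 14.
|A∩B∩C| = 0.
|A ∪ B ∪ C| = 150 − 22 + 0 = 128.00.

128.00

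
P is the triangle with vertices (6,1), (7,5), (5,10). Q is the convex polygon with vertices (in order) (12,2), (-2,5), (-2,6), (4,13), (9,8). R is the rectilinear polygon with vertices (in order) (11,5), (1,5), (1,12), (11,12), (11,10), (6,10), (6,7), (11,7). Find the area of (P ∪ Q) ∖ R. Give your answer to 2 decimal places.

|P ∪ Q| = 76.4172.
|(P ∪ Q) ∩ R| = 40.3214.
|(P ∪ Q) ∖ R| = 76.4172 − 40.3214 = 36.10.

36.10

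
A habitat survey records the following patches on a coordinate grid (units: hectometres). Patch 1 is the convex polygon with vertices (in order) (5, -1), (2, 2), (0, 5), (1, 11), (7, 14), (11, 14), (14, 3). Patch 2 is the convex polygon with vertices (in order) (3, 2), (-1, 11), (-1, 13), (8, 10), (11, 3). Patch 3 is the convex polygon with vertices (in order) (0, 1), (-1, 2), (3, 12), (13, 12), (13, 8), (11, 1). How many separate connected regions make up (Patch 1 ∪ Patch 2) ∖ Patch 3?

3

(Patch 1 ∪ Patch 2) ∖ Patch 3 splits into 3 disjoint pieces (area 26.4369, area 6.782, area 6.5).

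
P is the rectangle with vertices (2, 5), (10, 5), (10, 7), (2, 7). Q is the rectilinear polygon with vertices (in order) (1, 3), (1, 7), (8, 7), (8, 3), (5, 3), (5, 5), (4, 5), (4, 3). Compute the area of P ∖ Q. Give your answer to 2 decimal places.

|P| = 16, |P∩Q| = 12.
|P ∖ Q| = |P| − |P∩Q| = 16 − 12 = 4.00.

4.00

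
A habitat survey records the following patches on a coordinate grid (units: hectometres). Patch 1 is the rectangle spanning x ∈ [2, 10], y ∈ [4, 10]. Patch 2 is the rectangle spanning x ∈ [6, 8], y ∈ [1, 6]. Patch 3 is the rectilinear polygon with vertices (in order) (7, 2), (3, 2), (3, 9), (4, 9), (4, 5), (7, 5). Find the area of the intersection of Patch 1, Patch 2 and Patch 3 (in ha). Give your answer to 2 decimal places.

1.00

The intersection is the polygon with vertices (6,5), (7,5), (7,4), (6,4).
By the shoelace formula its area is 1.00.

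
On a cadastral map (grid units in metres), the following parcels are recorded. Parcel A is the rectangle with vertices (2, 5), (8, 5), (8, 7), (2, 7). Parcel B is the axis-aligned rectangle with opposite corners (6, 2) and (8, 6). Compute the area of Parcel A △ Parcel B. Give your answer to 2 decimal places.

16.00

|Parcel A∩Parcel B|: x∈[6,8], y∈[5,6] → 2·1 = 2.
|Parcel A △ Parcel B| = |Parcel A| + |Parcel B| − 2·|Parcel A∩Parcel B| = 12 + 8 − 4 = 16.00.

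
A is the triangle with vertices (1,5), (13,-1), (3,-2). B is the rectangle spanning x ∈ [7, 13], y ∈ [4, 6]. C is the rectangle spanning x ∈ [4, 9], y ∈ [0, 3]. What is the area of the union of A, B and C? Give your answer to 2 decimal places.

52.00

By inclusion–exclusion:
Individual areas: |A| = 36, |B| = 12, |C| = 15.
|A∩B| = 0.
|A∩C| = 11.
|B∩C| = 0 (no overlap).
|A∩B∩C| = 0.
|A ∪ B ∪ C| = 63 − 11 + 0 = 52.00.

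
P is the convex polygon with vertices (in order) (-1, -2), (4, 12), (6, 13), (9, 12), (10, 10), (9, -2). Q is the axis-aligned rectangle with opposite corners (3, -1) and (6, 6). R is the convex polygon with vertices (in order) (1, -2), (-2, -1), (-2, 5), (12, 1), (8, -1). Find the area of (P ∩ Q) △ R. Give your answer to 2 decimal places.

53.14

|P ∩ Q| = 21.
|(P ∩ Q) ∩ R| = 12.4286.
|(P ∩ Q) △ R| = 21 + 57 − 24.8571 = 53.14.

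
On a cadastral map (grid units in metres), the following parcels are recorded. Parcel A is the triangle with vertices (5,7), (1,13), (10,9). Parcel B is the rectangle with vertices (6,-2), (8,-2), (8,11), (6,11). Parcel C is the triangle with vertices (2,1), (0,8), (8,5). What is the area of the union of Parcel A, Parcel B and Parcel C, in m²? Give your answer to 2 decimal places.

By inclusion–exclusion:
Individual areas: |Parcel A| = 19, |Parcel B| = 26, |Parcel C| = 25.
|Parcel A∩Parcel B| = 5.0667.
|Parcel A∩Parcel C| = 0.
|Parcel B∩Parcel C| = 2.0833.
|Parcel A∩Parcel B∩Parcel C| = 0.
|Parcel A ∪ Parcel B ∪ Parcel C| = 70 − 7.15 + 0 = 62.85.

62.85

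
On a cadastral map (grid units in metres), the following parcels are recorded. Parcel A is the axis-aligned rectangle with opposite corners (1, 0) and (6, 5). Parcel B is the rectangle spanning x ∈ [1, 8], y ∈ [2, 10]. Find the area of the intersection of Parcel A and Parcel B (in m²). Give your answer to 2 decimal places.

|Parcel A∩Parcel B|: x∈[1,6], y∈[2,5] → 5·3 = 15.

15.00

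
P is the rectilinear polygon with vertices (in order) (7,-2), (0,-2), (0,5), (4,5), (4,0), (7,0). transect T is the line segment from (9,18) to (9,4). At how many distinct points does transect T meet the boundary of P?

0

The segment lies entirely outside P and never meets its boundary.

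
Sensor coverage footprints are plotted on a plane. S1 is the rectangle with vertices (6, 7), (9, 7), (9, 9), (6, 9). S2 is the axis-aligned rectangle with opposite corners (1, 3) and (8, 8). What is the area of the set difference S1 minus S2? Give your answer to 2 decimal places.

|S1∩S2|: x∈[6,8], y∈[7,8] → 2·1 = 2.
|S1| = 6.
|S1 ∖ S2| = |S1| − |S1∩S2| = 6 − 2 = 4.00.

4.00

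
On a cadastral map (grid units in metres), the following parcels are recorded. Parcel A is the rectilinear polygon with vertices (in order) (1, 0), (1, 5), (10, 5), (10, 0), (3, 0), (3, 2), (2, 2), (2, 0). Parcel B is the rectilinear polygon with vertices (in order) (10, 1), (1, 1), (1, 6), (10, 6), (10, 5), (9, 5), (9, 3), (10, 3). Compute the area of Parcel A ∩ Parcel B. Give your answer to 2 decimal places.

33.00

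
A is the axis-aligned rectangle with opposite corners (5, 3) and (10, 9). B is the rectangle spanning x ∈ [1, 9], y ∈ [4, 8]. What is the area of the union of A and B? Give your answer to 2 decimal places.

By inclusion–exclusion:
Individual areas: |A| = 30, |B| = 32.
|A∩B|: x∈[5,9], y∈[4,8] → 4·4 = 16.
|A ∪ B| = 62 − 16 = 46.00.

46.00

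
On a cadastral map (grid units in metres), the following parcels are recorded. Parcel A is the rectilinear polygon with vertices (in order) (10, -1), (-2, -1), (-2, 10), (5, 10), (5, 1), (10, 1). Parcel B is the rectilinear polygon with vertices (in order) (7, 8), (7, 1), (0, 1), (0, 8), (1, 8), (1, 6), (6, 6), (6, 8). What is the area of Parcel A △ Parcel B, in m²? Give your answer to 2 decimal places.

72.00

|Parcel A| = 87, |Parcel B| = 39, |Parcel A∩Parcel B| = 27.
|Parcel A △ Parcel B| = |Parcel A| + |Parcel B| − 2·|Parcel A∩Parcel B| = 87 + 39 − 54 = 72.00.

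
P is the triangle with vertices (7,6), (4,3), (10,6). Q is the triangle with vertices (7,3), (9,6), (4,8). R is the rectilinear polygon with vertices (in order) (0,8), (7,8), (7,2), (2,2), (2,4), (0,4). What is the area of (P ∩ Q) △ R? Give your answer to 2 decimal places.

38.71

|P ∩ Q| = 3.0433.
|(P ∩ Q) ∩ R| = 1.1683.
|(P ∩ Q) △ R| = 3.0433 + 38 − 2.3365 = 38.71.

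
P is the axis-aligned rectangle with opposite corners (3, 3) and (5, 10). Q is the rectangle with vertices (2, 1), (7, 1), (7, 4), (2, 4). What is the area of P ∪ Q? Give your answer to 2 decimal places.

By inclusion–exclusion:
Individual areas: |P| = 14, |Q| = 15.
|P∩Q|: x∈[3,5], y∈[3,4] → 2·1 = 2.
|P ∪ Q| = 29 − 2 = 27.00.

27.00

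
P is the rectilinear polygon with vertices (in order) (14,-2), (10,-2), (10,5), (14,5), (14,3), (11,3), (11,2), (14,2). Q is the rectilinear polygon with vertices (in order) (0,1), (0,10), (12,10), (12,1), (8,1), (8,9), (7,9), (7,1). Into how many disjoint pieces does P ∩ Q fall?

P ∩ Q is a single connected region.

1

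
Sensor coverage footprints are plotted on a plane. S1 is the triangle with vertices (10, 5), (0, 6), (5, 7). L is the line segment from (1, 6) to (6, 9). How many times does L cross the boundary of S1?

1

The segment meets the boundary at (1.5,6.3).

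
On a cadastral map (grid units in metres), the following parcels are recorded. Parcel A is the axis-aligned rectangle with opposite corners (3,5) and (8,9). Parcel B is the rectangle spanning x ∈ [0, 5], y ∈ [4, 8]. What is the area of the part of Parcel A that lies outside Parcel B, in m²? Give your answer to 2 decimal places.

14.00

|Parcel A∩Parcel B|: x∈[3,5], y∈[5,8] → 2·3 = 6.
|Parcel A| = 20.
|Parcel A ∖ Parcel B| = |Parcel A| − |Parcel A∩Parcel B| = 20 − 6 = 14.00.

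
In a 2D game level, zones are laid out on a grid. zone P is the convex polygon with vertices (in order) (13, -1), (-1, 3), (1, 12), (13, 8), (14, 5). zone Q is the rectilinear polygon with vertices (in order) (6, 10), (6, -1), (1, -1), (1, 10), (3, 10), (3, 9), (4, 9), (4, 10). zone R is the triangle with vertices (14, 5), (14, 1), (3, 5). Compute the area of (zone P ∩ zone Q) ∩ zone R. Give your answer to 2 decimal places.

1.64

The region (zone P ∩ zone Q) ∩ zone R is the polygon with vertices (6,3.909), (3,5), (6,5).
By the shoelace formula its area is 1.64.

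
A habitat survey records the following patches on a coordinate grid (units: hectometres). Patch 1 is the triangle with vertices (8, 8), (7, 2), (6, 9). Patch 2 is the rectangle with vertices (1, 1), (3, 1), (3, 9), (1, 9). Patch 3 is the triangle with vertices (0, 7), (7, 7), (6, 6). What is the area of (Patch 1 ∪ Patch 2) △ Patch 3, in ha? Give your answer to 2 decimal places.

24.22

|Patch 1 ∪ Patch 2| = 22.5.
|(Patch 1 ∪ Patch 2) ∩ Patch 3| = 0.8899.
|(Patch 1 ∪ Patch 2) △ Patch 3| = 22.5 + 3.5 − 1.7798 = 24.22.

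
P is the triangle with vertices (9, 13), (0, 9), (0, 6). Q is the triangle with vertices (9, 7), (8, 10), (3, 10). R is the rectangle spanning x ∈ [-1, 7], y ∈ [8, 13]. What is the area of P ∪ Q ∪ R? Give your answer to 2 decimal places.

46.74

By inclusion–exclusion:
Individual areas: |P| = 13.5, |Q| = 7.5, |R| = 40.
|P∩Q| = 0.6988.
|P∩R| = 10.2619.
|Q∩R| = 4.
|P∩Q∩R| = 0.6988.
|P ∪ Q ∪ R| = 61 − 14.9607 + 0.6988 = 46.74.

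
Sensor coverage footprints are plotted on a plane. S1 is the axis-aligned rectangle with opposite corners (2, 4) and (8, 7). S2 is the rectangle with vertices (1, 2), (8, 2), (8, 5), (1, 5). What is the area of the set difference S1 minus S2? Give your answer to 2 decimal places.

12.00

|S1∩S2|: x∈[2,8], y∈[4,5] → 6·1 = 6.
|S1| = 18.
|S1 ∖ S2| = |S1| − |S1∩S2| = 18 − 6 = 12.00.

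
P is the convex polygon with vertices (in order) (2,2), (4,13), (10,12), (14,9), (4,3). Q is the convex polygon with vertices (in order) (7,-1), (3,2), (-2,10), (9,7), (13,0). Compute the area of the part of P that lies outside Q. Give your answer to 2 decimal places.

43.17

|P| = 67, |P∩Q| = 23.8308.
|P ∖ Q| = |P| − |P∩Q| = 67 − 23.8308 = 43.17.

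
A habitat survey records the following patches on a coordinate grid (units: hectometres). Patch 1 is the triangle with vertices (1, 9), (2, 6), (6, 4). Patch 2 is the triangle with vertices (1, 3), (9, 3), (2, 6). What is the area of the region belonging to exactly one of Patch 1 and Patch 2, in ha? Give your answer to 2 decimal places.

|Patch 1| = 5, |Patch 2| = 12, |Patch 1∩Patch 2| = 0.5.
|Patch 1 △ Patch 2| = |Patch 1| + |Patch 2| − 2·|Patch 1∩Patch 2| = 5 + 12 − 1 = 16.00.

16.00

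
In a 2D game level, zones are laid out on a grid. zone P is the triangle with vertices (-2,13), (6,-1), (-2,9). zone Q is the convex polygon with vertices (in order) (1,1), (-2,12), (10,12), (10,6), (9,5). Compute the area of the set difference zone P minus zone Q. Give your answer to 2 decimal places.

|zone P| = 16, |zone P∩zone Q| = 12.5665.
|zone P ∖ zone Q| = |zone P| − |zone P∩zone Q| = 16 − 12.5665 = 3.43.

3.43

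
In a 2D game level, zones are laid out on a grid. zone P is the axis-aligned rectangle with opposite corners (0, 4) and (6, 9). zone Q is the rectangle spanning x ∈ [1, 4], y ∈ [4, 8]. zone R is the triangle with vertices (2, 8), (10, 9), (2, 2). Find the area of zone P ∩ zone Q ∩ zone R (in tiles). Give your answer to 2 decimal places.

The intersection is the polygon with vertices (4,8), (4,4), (2,4), (2,8).
By the shoelace formula its area is 8.00.

8.00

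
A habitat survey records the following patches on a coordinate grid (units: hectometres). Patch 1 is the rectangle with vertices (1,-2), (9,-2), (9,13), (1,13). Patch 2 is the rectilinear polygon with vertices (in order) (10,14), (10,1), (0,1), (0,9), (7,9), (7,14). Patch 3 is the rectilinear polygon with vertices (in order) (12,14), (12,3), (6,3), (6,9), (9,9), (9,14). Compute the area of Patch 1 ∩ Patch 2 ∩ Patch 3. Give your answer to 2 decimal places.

18.00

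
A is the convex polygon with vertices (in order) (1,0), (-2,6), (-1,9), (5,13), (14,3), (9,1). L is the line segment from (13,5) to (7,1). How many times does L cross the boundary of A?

The segment meets the boundary at (12.5,4.667).

1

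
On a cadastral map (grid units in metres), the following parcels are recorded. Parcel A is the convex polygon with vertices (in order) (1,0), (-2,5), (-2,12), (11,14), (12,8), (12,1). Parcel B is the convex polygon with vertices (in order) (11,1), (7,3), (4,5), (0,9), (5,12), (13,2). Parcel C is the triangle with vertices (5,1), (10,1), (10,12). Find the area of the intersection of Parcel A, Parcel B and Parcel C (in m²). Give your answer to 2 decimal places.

The intersection is the polygon with vertices (7,3), (6.163,3.558), (8.188,8.014), (10,5.75), (10,1.5).
By the shoelace formula its area is 14.69.

14.69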